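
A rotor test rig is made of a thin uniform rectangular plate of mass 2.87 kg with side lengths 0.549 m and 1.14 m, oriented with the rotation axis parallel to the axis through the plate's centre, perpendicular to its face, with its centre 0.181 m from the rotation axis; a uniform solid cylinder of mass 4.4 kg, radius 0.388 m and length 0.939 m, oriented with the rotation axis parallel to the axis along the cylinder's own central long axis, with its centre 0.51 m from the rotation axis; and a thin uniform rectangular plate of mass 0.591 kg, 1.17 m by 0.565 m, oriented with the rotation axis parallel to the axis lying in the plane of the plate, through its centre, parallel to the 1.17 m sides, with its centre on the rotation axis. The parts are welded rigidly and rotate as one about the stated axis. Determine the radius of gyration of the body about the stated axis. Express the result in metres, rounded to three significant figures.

Rectangular plate: I_cm = (1/12)M(a²+b²) = (1/12)(2.87)[(0.549)² + (1.14)²] = 0.38291 kg m²; centre at d = 0.181 m, so the parallel axis theorem gives I = 0.38291 + (2.87)(0.181)² = 0.47693 kg m².
Solid cylinder: I_cm = (1/2)MR² = (1/2)(4.4)(0.388)² = 0.3312 kg m²; centre at d = 0.51 m, so the parallel axis theorem gives I = 0.3312 + (4.4)(0.51)² = 1.4756 kg m².
Rectangular plate: I_cm = (1/12)Mb² = (1/12)(0.591)(0.565)² = 0.015722 kg m²; axis through the centre, so I = 0.015722 kg m².
Total I = 1.9683 kg m²; total mass M = 7.861 kg.
k = √(I/M) = √(1.9683/7.861) = 0.50039 m.

0.500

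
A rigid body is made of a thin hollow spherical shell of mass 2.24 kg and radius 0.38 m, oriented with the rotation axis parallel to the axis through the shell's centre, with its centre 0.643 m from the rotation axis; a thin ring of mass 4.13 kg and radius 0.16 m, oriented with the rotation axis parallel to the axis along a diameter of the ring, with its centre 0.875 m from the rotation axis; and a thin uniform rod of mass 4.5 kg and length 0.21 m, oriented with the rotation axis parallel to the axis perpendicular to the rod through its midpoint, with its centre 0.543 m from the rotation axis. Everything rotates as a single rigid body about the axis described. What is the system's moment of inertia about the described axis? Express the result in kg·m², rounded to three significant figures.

Spherical shell: I_cm = (2/3)MR² = (2/3)(2.24)(0.38)² = 0.21564 kg·m²; centre at d = 0.643 m, so the parallel axis theorem gives I = 0.21564 + (2.24)(0.643)² = 1.1418 kg·m².
Thin ring: I_cm = (1/2)MR² = (1/2)(4.13)(0.16)² = 0.052864 kg·m²; centre at d = 0.875 m, so the parallel axis theorem gives I = 0.052864 + (4.13)(0.875)² = 3.2149 kg·m².
Thin rod: I_cm = (1/12)ML² = (1/12)(4.5)(0.21)² = 0.016537 kg·m²; centre at d = 0.543 m, so the parallel axis theorem gives I = 0.016537 + (4.5)(0.543)² = 1.3434 kg·m².
Total I = 1.1418 + 3.2149 + 1.3434 = 5.7 kg·m².

5.70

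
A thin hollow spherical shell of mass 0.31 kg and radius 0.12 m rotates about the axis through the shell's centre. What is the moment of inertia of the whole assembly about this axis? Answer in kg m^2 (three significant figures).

I_cm = (2/3)MR² = (2/3)(0.31)(0.12)² = 0.002976 kg m^2; axis through the centre, so I = 0.002976 kg m^2.

0.00298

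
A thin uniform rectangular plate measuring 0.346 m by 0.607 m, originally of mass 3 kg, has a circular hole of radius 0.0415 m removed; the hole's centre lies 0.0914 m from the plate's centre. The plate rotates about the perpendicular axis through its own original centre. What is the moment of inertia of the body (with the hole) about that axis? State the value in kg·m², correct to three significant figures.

Unpierced body about its centre: I₀ = (1/12)M(a²+b²) = (1/12)(3)[(0.346)² + (0.607)²] = 0.12204 kg·m².
The removed disk has mass m = M·πr²/(ab) = (3)·π(0.0415)²/(0.346·0.607) = 0.077286 kg (same uniform areal density).
Its moment of inertia about the rotation axis (parallel-axis theorem): I_hole = (1/2)mr² + md² = (1/2)(0.077286)(0.0415)² + (0.077286)(0.0914)² = 0.0007122 kg·m².
Treating the hole as negative mass, I = I₀ − I_hole = 0.12204 − 0.0007122 = 0.12133 kg·m².

0.121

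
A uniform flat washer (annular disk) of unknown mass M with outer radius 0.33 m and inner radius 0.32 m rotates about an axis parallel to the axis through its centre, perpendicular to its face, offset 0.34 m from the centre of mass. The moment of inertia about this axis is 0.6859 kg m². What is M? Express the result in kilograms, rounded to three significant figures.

3.10

I = I_cm + Md² = (1/2)M(R²+r²) + Md² = M·[0.5·[(0.33)² + (0.32)²] + (0.34)²] = M·0.22125.
So M = 0.6859 / 0.22125 = 3.1001 kg.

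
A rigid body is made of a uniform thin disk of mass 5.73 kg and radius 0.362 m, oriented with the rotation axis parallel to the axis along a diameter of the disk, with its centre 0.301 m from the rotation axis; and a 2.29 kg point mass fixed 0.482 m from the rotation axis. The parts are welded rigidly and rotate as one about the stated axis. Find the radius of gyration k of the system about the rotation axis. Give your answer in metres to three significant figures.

0.393

Thin disk: I_cm = (1/4)MR² = (1/4)(5.73)(0.362)² = 0.18772 kg m²; centre at d = 0.301 m, so I = I_cm + Md² gives I = 0.18772 + (5.73)(0.301)² = 0.70686 kg m².
Point mass: I_cm = 0; centre at d = 0.482 m, so I = I_cm + Md² gives I = 0 + (2.29)(0.482)² = 0.53202 kg m².
Total I = 1.2389 kg m²; total mass M = 8.02 kg.
k = √(I/M) = √(1.2389/8.02) = 0.39303 m.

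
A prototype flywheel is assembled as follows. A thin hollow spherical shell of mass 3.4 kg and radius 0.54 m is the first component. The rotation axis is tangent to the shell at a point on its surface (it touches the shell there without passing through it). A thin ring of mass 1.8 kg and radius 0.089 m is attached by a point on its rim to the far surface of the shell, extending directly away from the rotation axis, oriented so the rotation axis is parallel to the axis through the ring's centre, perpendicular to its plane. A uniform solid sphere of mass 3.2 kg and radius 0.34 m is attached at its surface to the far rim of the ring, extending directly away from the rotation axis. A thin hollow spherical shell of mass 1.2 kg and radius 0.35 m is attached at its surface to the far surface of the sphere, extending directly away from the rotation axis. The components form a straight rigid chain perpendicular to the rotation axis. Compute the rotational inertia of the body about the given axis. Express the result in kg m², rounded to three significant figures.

Spherical shell: I_cm = (2/3)MR² = (2/3)(3.4)(0.54)² = 0.66096 kg m²; centre at d = 0.54 m, so the parallel axis theorem gives I = 0.66096 + (3.4)(0.54)² = 1.6524 kg m².
Thin ring: I_cm = MR² = (1.8)(0.089)² = 0.014258 kg m²; centre at d = 0.54 + 0.54 + 0.089 = 1.169 m, so the parallel axis theorem gives I = 0.014258 + (1.8)(1.169)² = 2.4741 kg m².
Solid sphere: I_cm = (2/5)MR² = (2/5)(3.2)(0.34)² = 0.14797 kg m²; centre at d = 0.54 + 0.54 + 0.089 + 0.089 + 0.34 = 1.598 m, so the parallel axis theorem gives I = 0.14797 + (3.2)(1.598)² = 8.3195 kg m².
Spherical shell: I_cm = (2/3)MR² = (2/3)(1.2)(0.35)² = 0.098 kg m²; centre at d = 0.54 + 0.54 + 0.089 + 0.089 + 0.34 + 0.34 + 0.35 = 2.288 m, so the parallel axis theorem gives I = 0.098 + (1.2)(2.288)² = 6.3799 kg m².
Total I = 1.6524 + 2.4741 + 8.3195 + 6.3799 = 18.826 kg m².

18.8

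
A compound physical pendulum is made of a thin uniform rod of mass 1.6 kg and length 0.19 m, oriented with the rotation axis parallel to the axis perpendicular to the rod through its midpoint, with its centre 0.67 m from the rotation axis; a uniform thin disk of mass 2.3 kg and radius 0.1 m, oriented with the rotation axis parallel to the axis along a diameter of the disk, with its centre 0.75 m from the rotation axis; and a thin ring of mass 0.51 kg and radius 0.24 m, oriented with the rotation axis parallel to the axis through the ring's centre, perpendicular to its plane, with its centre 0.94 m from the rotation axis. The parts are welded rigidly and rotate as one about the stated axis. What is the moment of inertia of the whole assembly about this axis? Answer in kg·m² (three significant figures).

Thin rod: I_cm = (1/12)ML² = (1/12)(1.6)(0.19)² = 0.0048133 kg·m²; centre at d = 0.67 m, so the parallel axis theorem gives I = 0.0048133 + (1.6)(0.67)² = 0.72305 kg·m².
Thin disk: I_cm = (1/4)MR² = (1/4)(2.3)(0.1)² = 0.00575 kg·m²; centre at d = 0.75 m, so the parallel axis theorem gives I = 0.00575 + (2.3)(0.75)² = 1.2995 kg·m².
Thin ring: I_cm = MR² = (0.51)(0.24)² = 0.029376 kg·m²; centre at d = 0.94 m, so the parallel axis theorem gives I = 0.029376 + (0.51)(0.94)² = 0.48001 kg·m².
Total I = 0.72305 + 1.2995 + 0.48001 = 2.5026 kg·m².

2.50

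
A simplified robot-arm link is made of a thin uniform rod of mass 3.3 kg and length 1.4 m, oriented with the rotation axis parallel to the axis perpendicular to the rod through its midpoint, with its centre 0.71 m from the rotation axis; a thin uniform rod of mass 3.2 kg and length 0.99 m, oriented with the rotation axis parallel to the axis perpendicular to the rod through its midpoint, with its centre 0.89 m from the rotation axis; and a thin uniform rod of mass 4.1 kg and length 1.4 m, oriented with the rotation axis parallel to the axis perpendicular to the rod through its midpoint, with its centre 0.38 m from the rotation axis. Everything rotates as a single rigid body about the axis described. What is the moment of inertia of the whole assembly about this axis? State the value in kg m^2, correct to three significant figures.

6.26

Thin rod: I_cm = (1/12)ML² = (1/12)(3.3)(1.4)² = 0.539 kg m^2; centre at d = 0.71 m, so I = I_cm + Md² gives I = 0.539 + (3.3)(0.71)² = 2.2025 kg m^2.
Thin rod: I_cm = (1/12)ML² = (1/12)(3.2)(0.99)² = 0.26136 kg m^2; centre at d = 0.89 m, so I = I_cm + Md² gives I = 0.26136 + (3.2)(0.89)² = 2.7961 kg m^2.
Thin rod: I_cm = (1/12)ML² = (1/12)(4.1)(1.4)² = 0.66967 kg m^2; centre at d = 0.38 m, so I = I_cm + Md² gives I = 0.66967 + (4.1)(0.38)² = 1.2617 kg m^2.
Total I = 2.2025 + 2.7961 + 1.2617 = 6.2603 kg m^2.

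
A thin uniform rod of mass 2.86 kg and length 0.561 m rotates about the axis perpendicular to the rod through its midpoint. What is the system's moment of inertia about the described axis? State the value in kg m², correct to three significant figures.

I_cm = (1/12)ML² = (1/12)(2.86)(0.561)² = 0.075009 kg m²; axis through the centre, so I = 0.075009 kg m².

0.0750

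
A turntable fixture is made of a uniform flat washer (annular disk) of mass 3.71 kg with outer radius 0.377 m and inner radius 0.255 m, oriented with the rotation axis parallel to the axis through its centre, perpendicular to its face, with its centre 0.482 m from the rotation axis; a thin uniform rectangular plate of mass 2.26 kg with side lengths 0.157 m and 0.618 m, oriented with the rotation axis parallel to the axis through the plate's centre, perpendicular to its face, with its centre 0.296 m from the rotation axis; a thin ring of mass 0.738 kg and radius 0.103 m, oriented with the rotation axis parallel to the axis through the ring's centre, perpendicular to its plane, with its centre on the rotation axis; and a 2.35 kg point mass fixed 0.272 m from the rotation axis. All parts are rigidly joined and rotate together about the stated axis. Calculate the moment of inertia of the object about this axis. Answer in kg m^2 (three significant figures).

1.70

Annular disk: I_cm = (1/2)M(R²+r²) = (1/2)(3.71)[(0.377)² + (0.255)²] = 0.38427 kg m^2; centre at d = 0.482 m, so I = I_cm + Md² gives I = 0.38427 + (3.71)(0.482)² = 1.2462 kg m^2.
Rectangular plate: I_cm = (1/12)M(a²+b²) = (1/12)(2.26)[(0.157)² + (0.618)²] = 0.076571 kg m^2; centre at d = 0.296 m, so I = I_cm + Md² gives I = 0.076571 + (2.26)(0.296)² = 0.27458 kg m^2.
Thin ring: I_cm = MR² = (0.738)(0.103)² = 0.0078294 kg m^2; axis through the centre, so I = 0.0078294 kg m^2.
Point mass: I_cm = 0; centre at d = 0.272 m, so I = I_cm + Md² gives I = 0 + (2.35)(0.272)² = 0.17386 kg m^2.
Total I = 1.2462 + 0.27458 + 0.0078294 + 0.17386 = 1.7025 kg m^2.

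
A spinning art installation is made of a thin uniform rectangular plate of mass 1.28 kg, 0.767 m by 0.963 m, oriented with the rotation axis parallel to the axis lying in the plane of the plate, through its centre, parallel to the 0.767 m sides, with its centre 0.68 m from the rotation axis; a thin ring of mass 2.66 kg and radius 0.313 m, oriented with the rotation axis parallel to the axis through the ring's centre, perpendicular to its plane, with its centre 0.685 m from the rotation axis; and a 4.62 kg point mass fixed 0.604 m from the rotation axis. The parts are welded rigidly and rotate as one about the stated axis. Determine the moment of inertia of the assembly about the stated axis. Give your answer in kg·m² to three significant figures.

Rectangular plate: I_cm = (1/12)Mb² = (1/12)(1.28)(0.963)² = 0.098919 kg·m²; centre at d = 0.68 m, so the parallel axis theorem gives I = 0.098919 + (1.28)(0.68)² = 0.69079 kg·m².
Thin ring: I_cm = MR² = (2.66)(0.313)² = 0.2606 kg·m²; centre at d = 0.685 m, so the parallel axis theorem gives I = 0.2606 + (2.66)(0.685)² = 1.5087 kg·m².
Point mass: I_cm = 0; centre at d = 0.604 m, so the parallel axis theorem gives I = 0 + (4.62)(0.604)² = 1.6854 kg·m².
Total I = 0.69079 + 1.5087 + 1.6854 = 3.885 kg·m².

3.88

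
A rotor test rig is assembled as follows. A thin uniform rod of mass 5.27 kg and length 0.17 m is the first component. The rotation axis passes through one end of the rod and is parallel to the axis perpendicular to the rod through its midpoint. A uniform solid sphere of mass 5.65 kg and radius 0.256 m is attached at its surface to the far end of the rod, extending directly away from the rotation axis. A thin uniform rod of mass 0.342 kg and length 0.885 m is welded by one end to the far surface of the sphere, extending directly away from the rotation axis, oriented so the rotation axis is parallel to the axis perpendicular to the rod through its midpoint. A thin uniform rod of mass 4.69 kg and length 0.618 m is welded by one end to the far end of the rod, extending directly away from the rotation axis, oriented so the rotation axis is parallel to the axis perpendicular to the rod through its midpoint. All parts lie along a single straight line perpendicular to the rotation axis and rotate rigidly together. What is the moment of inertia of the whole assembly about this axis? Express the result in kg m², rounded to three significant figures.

18.3

Thin rod: I_cm = (1/12)ML² = (1/12)(5.27)(0.17)² = 0.012692 kg m²; centre at d = 0.085 m, so the parallel axis theorem gives I = 0.012692 + (5.27)(0.085)² = 0.050768 kg m².
Solid sphere: I_cm = (2/5)MR² = (2/5)(5.65)(0.256)² = 0.14811 kg m²; centre at d = 0.085 + 0.085 + 0.256 = 0.426 m, so the parallel axis theorem gives I = 0.14811 + (5.65)(0.426)² = 1.1735 kg m².
Thin rod: I_cm = (1/12)ML² = (1/12)(0.342)(0.885)² = 0.022322 kg m²; centre at d = 0.085 + 0.085 + 0.256 + 0.256 + 0.4425 = 1.1245 m, so the parallel axis theorem gives I = 0.022322 + (0.342)(1.1245)² = 0.45478 kg m².
Thin rod: I_cm = (1/12)ML² = (1/12)(4.69)(0.618)² = 0.14927 kg m²; centre at d = 0.085 + 0.085 + 0.256 + 0.256 + 0.4425 + 0.4425 + 0.309 = 1.876 m, so the parallel axis theorem gives I = 0.14927 + (4.69)(1.876)² = 16.655 kg m².
Total I = 0.050768 + 1.1735 + 0.45478 + 16.655 = 18.334 kg m².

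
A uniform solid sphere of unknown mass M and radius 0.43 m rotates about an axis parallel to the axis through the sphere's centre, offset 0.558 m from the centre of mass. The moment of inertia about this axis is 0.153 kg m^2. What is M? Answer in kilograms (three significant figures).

0.397

I = I_cm + Md² = (2/5)MR² + Md² = M·[0.4·(0.43)² + (0.558)²] = M·0.38532.
So M = 0.153 / 0.38532 = 0.39707 kg.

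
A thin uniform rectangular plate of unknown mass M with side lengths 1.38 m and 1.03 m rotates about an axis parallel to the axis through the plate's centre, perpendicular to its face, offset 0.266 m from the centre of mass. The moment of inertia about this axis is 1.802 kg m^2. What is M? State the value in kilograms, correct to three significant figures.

I = I_cm + Md² = (1/12)M(a²+b²) + Md² = M·[0.0833333·[(1.38)² + (1.03)²] + (0.266)²] = M·0.31786.
So M = 1.802 / 0.31786 = 5.6691 kg.

5.67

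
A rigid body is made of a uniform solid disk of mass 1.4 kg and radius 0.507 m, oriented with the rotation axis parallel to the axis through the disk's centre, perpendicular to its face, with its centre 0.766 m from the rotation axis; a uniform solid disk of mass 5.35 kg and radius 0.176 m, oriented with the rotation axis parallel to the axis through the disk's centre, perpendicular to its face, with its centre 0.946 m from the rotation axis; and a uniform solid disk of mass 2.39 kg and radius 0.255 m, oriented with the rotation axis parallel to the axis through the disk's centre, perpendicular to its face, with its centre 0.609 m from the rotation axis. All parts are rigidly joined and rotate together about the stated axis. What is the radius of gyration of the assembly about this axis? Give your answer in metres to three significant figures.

0.865

Solid disk: I_cm = (1/2)MR² = (1/2)(1.4)(0.507)² = 0.17993 kg m^2; centre at d = 0.766 m, so the parallel axis theorem gives I = 0.17993 + (1.4)(0.766)² = 1.0014 kg m^2.
Solid disk: I_cm = (1/2)MR² = (1/2)(5.35)(0.176)² = 0.082861 kg m^2; centre at d = 0.946 m, so the parallel axis theorem gives I = 0.082861 + (5.35)(0.946)² = 4.8707 kg m^2.
Solid disk: I_cm = (1/2)MR² = (1/2)(2.39)(0.255)² = 0.077705 kg m^2; centre at d = 0.609 m, so the parallel axis theorem gives I = 0.077705 + (2.39)(0.609)² = 0.96411 kg m^2.
Total I = 6.8362 kg m^2; total mass M = 9.14 kg.
k = √(I/M) = √(6.8362/9.14) = 0.86483 m.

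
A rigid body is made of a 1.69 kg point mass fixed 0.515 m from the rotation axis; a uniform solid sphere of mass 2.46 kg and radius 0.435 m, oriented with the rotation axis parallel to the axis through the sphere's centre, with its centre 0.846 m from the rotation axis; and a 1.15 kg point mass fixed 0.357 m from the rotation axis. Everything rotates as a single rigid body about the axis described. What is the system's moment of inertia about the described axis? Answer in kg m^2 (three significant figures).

Point mass: I_cm = 0; centre at d = 0.515 m, so the parallel axis theorem gives I = 0 + (1.69)(0.515)² = 0.44823 kg m^2.
Solid sphere: I_cm = (2/5)MR² = (2/5)(2.46)(0.435)² = 0.1862 kg m^2; centre at d = 0.846 m, so the parallel axis theorem gives I = 0.1862 + (2.46)(0.846)² = 1.9469 kg m^2.
Point mass: I_cm = 0; centre at d = 0.357 m, so the parallel axis theorem gives I = 0 + (1.15)(0.357)² = 0.14657 kg m^2.
Total I = 0.44823 + 1.9469 + 0.14657 = 2.5417 kg m^2.

2.54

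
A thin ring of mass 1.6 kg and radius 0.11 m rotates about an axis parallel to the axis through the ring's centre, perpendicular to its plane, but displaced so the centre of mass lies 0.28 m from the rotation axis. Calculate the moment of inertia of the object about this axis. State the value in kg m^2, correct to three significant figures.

0.145

I_cm = MR² = (1.6)(0.11)² = 0.01936 kg m^2; centre at d = 0.28 m, so the parallel axis theorem gives I = 0.01936 + (1.6)(0.28)² = 0.1448 kg m^2.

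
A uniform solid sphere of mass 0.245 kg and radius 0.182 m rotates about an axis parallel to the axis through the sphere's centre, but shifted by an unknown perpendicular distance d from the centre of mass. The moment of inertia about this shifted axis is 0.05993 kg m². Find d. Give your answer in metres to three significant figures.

About the centre-of-mass axis, I_cm = (2/5)MR² = (2/5)(0.245)(0.182)² = 0.0032462 kg m².
Parallel axis theorem: I = I_cm + Md², so Md² = 0.05993 − 0.0032462 = 0.056684 kg m².
d = √(0.056684 / 0.245) = 0.481 m.

0.481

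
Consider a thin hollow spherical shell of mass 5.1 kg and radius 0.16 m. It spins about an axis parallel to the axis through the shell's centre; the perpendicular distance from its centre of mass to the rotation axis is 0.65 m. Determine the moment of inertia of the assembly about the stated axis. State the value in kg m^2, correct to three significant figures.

2.24

I_cm = (2/3)MR² = (2/3)(5.1)(0.16)² = 0.08704 kg m^2; centre at d = 0.65 m, so I = I_cm + Md² gives I = 0.08704 + (5.1)(0.65)² = 2.2418 kg m^2.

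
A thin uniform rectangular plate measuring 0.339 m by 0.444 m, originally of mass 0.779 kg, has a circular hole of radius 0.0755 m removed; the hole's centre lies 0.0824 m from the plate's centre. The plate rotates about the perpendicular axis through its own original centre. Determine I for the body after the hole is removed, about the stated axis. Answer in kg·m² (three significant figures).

0.0194

Unpierced body about its centre: I₀ = (1/12)M(a²+b²) = (1/12)(0.779)[(0.339)² + (0.444)²] = 0.020258 kg·m².
The removed disk has mass m = M·πr²/(ab) = (0.779)·π(0.0755)²/(0.339·0.444) = 0.092683 kg (same uniform areal density).
Its moment of inertia about the rotation axis (parallel-axis theorem): I_hole = (1/2)mr² + md² = (1/2)(0.092683)(0.0755)² + (0.092683)(0.0824)² = 0.00089345 kg·m².
Treating the hole as negative mass, I = I₀ − I_hole = 0.020258 − 0.00089345 = 0.019364 kg·m².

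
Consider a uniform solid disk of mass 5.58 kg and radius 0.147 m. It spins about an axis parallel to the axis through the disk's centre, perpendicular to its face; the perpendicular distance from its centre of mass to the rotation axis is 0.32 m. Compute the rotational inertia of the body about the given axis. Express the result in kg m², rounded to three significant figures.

0.632

I_cm = (1/2)MR² = (1/2)(5.58)(0.147)² = 0.060289 kg m²; centre at d = 0.32 m, so I = I_cm + Md² gives I = 0.060289 + (5.58)(0.32)² = 0.63168 kg m².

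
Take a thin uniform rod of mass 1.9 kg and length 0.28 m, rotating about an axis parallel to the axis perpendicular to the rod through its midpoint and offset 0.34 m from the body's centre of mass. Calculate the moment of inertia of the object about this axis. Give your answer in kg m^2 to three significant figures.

0.232

I_cm = (1/12)ML² = (1/12)(1.9)(0.28)² = 0.012413 kg m^2; centre at d = 0.34 m, so the parallel axis theorem gives I = 0.012413 + (1.9)(0.34)² = 0.23205 kg m^2.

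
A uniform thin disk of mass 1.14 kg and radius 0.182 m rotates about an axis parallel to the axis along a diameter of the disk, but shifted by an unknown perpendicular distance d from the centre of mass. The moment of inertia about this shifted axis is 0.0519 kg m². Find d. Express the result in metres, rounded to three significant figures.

About the centre-of-mass axis, I_cm = (1/4)MR² = (1/4)(1.14)(0.182)² = 0.0094403 kg m².
Parallel axis theorem: I = I_cm + Md², so Md² = 0.0519 − 0.0094403 = 0.04246 kg m².
d = √(0.04246 / 1.14) = 0.19299 m.

0.193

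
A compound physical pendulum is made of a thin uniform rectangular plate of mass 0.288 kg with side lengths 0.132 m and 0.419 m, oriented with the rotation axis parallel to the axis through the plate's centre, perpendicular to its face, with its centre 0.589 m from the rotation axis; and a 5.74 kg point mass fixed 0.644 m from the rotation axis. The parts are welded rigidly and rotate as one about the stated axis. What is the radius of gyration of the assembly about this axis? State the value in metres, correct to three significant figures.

Rectangular plate: I_cm = (1/12)M(a²+b²) = (1/12)(0.288)[(0.132)² + (0.419)²] = 0.0046316 kg·m²; centre at d = 0.589 m, so I = I_cm + Md² gives I = 0.0046316 + (0.288)(0.589)² = 0.10454 kg·m².
Point mass: I_cm = 0; centre at d = 0.644 m, so I = I_cm + Md² gives I = 0 + (5.74)(0.644)² = 2.3806 kg·m².
Total I = 2.4851 kg·m²; total mass M = 6.028 kg.
k = √(I/M) = √(2.4851/6.028) = 0.64208 m.

0.642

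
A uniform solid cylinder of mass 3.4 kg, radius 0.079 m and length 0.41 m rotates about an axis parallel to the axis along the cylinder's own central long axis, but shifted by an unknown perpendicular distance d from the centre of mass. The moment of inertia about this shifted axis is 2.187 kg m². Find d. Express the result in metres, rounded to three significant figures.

About the centre-of-mass axis, I_cm = (1/2)MR² = (1/2)(3.4)(0.079)² = 0.01061 kg m².
Parallel axis theorem: I = I_cm + Md², so Md² = 2.187 − 0.01061 = 2.1764 kg m².
d = √(2.1764 / 3.4) = 0.80007 m.

0.800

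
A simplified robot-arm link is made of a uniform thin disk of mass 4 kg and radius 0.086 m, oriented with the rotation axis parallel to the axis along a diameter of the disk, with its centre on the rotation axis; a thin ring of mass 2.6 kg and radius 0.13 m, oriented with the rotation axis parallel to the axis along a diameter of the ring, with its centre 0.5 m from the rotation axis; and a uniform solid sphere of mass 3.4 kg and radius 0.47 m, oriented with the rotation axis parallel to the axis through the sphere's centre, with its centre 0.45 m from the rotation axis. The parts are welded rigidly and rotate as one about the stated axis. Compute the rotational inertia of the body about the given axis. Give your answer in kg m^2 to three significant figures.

1.67

Thin disk: I_cm = (1/4)MR² = (1/4)(4)(0.086)² = 0.007396 kg m^2; axis through the centre, so I = 0.007396 kg m^2.
Thin ring: I_cm = (1/2)MR² = (1/2)(2.6)(0.13)² = 0.02197 kg m^2; centre at d = 0.5 m, so I = I_cm + Md² gives I = 0.02197 + (2.6)(0.5)² = 0.67197 kg m^2.
Solid sphere: I_cm = (2/5)MR² = (2/5)(3.4)(0.47)² = 0.30042 kg m^2; centre at d = 0.45 m, so I = I_cm + Md² gives I = 0.30042 + (3.4)(0.45)² = 0.98892 kg m^2.
Total I = 0.007396 + 0.67197 + 0.98892 = 1.6683 kg m^2.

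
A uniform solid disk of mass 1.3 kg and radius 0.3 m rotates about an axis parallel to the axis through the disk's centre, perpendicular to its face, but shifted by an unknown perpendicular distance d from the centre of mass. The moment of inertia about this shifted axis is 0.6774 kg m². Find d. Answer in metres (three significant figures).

About the centre-of-mass axis, I_cm = (1/2)MR² = (1/2)(1.3)(0.3)² = 0.0585 kg m².
Parallel axis theorem: I = I_cm + Md², so Md² = 0.6774 − 0.0585 = 0.6189 kg m².
d = √(0.6189 / 1.3) = 0.68998 m.

0.690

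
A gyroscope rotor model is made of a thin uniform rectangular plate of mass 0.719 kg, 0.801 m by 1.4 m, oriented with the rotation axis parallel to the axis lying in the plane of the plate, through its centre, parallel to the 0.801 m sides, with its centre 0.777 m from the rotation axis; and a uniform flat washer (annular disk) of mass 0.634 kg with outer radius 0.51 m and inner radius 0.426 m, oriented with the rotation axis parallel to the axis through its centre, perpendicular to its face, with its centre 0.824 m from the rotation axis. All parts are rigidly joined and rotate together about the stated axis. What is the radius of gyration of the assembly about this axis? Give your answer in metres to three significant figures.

Rectangular plate: I_cm = (1/12)Mb² = (1/12)(0.719)(1.4)² = 0.11744 kg m²; centre at d = 0.777 m, so the parallel axis theorem gives I = 0.11744 + (0.719)(0.777)² = 0.55152 kg m².
Annular disk: I_cm = (1/2)M(R²+r²) = (1/2)(0.634)[(0.51)² + (0.426)²] = 0.13998 kg m²; centre at d = 0.824 m, so the parallel axis theorem gives I = 0.13998 + (0.634)(0.824)² = 0.57045 kg m².
Total I = 1.122 kg m²; total mass M = 1.353 kg.
k = √(I/M) = √(1.122/1.353) = 0.91063 m.

0.911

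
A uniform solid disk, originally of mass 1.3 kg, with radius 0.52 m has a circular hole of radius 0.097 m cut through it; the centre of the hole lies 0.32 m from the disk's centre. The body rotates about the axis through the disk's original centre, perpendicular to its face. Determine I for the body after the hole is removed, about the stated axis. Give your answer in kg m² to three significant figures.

Unpierced body about its centre: I₀ = (1/2)MR² = (1/2)(1.3)(0.52)² = 0.17576 kg m².
The removed disk has mass m = M·(r/R)² = (1.3)(0.097/0.52)² = 0.045236 kg (same uniform areal density).
Its moment of inertia about the rotation axis (parallel-axis theorem): I_hole = (1/2)mr² + md² = (1/2)(0.045236)(0.097)² + (0.045236)(0.32)² = 0.0048449 kg m².
Treating the hole as negative mass, I = I₀ − I_hole = 0.17576 − 0.0048449 = 0.17092 kg m².

0.171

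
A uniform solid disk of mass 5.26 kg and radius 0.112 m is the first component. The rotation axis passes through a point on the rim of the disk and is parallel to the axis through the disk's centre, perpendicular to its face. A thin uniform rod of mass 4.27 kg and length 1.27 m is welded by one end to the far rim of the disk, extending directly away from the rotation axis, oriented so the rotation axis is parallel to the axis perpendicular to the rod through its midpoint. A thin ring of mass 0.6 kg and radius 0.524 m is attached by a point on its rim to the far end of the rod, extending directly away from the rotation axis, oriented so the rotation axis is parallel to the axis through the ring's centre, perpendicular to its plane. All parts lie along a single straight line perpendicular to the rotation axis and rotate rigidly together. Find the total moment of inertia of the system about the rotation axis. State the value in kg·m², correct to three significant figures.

Solid disk: I_cm = (1/2)MR² = (1/2)(5.26)(0.112)² = 0.032991 kg·m²; centre at d = 0.112 m, so the parallel axis theorem gives I = 0.032991 + (5.26)(0.112)² = 0.098972 kg·m².
Thin rod: I_cm = (1/12)ML² = (1/12)(4.27)(1.27)² = 0.57392 kg·m²; centre at d = 0.112 + 0.112 + 0.635 = 0.859 m, so the parallel axis theorem gives I = 0.57392 + (4.27)(0.859)² = 3.7247 kg·m².
Thin ring: I_cm = MR² = (0.6)(0.524)² = 0.16475 kg·m²; centre at d = 0.112 + 0.112 + 0.635 + 0.635 + 0.524 = 2.018 m, so the parallel axis theorem gives I = 0.16475 + (0.6)(2.018)² = 2.6081 kg·m².
Total I = 0.098972 + 3.7247 + 2.6081 = 6.4318 kg·m².

6.43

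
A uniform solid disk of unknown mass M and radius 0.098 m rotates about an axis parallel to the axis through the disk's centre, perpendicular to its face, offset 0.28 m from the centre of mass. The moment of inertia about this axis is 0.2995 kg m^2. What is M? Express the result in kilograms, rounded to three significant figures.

3.60

I = I_cm + Md² = (1/2)MR² + Md² = M·[0.5·(0.098)² + (0.28)²] = M·0.083202.
So M = 0.2995 / 0.083202 = 3.5997 kg.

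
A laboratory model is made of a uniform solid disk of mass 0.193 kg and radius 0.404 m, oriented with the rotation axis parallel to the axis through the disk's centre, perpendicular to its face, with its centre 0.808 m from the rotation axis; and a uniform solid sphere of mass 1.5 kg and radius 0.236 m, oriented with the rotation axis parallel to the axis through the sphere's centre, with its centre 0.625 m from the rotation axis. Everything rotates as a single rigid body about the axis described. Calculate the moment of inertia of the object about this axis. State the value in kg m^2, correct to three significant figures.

Solid disk: I_cm = (1/2)MR² = (1/2)(0.193)(0.404)² = 0.01575 kg m^2; centre at d = 0.808 m, so I = I_cm + Md² gives I = 0.01575 + (0.193)(0.808)² = 0.14175 kg m^2.
Solid sphere: I_cm = (2/5)MR² = (2/5)(1.5)(0.236)² = 0.033418 kg m^2; centre at d = 0.625 m, so I = I_cm + Md² gives I = 0.033418 + (1.5)(0.625)² = 0.61936 kg m^2.
Total I = 0.14175 + 0.61936 = 0.76111 kg m^2.

0.761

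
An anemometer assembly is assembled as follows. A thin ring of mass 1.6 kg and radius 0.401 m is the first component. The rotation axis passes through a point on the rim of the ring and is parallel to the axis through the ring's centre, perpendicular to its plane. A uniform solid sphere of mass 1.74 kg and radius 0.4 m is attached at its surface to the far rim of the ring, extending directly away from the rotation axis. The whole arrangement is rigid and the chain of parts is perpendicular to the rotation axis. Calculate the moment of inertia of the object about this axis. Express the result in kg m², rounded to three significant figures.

3.14

Thin ring: I_cm = MR² = (1.6)(0.401)² = 0.25728 kg m²; centre at d = 0.401 m, so I = I_cm + Md² gives I = 0.25728 + (1.6)(0.401)² = 0.51456 kg m².
Solid sphere: I_cm = (2/5)MR² = (2/5)(1.74)(0.4)² = 0.11136 kg m²; centre at d = 0.401 + 0.401 + 0.4 = 1.202 m, so I = I_cm + Md² gives I = 0.11136 + (1.74)(1.202)² = 2.6253 kg m².
Total I = 0.51456 + 2.6253 = 3.1399 kg m².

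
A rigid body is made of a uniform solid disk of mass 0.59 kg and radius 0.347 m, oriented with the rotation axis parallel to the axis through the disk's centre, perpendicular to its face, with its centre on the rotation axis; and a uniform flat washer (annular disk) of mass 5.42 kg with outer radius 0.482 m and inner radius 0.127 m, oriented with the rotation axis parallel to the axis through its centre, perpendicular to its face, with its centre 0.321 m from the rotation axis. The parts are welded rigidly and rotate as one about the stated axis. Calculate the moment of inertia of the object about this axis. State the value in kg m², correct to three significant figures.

Solid disk: I_cm = (1/2)MR² = (1/2)(0.59)(0.347)² = 0.035521 kg m²; axis through the centre, so I = 0.035521 kg m².
Annular disk: I_cm = (1/2)M(R²+r²) = (1/2)(5.42)[(0.482)² + (0.127)²] = 0.67331 kg m²; centre at d = 0.321 m, so the parallel axis theorem gives I = 0.67331 + (5.42)(0.321)² = 1.2318 kg m².
Total I = 0.035521 + 1.2318 = 1.2673 kg m².

1.27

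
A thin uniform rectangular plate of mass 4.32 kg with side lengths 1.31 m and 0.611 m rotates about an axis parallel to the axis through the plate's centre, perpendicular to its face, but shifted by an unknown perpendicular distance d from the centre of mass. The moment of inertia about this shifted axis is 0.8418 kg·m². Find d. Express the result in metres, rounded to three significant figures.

0.144

About the centre-of-mass axis, I_cm = (1/12)M(a²+b²) = (1/12)(4.32)[(1.31)² + (0.611)²] = 0.75219 kg·m².
Parallel axis theorem: I = I_cm + Md², so Md² = 0.8418 − 0.75219 = 0.089608 kg·m².
d = √(0.089608 / 4.32) = 0.14402 m.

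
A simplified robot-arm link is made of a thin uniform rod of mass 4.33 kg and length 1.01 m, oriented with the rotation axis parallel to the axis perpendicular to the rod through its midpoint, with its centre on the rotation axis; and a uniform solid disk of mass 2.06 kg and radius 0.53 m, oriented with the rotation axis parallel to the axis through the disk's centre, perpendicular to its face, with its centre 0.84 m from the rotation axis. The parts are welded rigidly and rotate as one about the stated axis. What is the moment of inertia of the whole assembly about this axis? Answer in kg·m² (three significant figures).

2.11

Thin rod: I_cm = (1/12)ML² = (1/12)(4.33)(1.01)² = 0.36809 kg·m²; axis through the centre, so I = 0.36809 kg·m².
Solid disk: I_cm = (1/2)MR² = (1/2)(2.06)(0.53)² = 0.28933 kg·m²; centre at d = 0.84 m, so I = I_cm + Md² gives I = 0.28933 + (2.06)(0.84)² = 1.7429 kg·m².
Total I = 0.36809 + 1.7429 = 2.1109 kg·m².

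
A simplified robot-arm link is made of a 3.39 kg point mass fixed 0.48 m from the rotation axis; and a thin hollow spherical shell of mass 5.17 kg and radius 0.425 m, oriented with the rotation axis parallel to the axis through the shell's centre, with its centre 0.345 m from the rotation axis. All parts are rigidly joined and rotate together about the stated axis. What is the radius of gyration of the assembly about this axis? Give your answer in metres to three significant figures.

Point mass: I_cm = 0; centre at d = 0.48 m, so the parallel axis theorem gives I = 0 + (3.39)(0.48)² = 0.78106 kg·m².
Spherical shell: I_cm = (2/3)MR² = (2/3)(5.17)(0.425)² = 0.62255 kg·m²; centre at d = 0.345 m, so the parallel axis theorem gives I = 0.62255 + (5.17)(0.345)² = 1.2379 kg·m².
Total I = 2.019 kg·m²; total mass M = 8.56 kg.
k = √(I/M) = √(2.019/8.56) = 0.48566 m.

0.486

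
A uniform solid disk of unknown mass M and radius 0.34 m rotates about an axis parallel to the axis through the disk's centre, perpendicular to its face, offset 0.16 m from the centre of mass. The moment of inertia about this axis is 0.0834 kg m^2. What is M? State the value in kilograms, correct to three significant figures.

1.00

I = I_cm + Md² = (1/2)MR² + Md² = M·[0.5·(0.34)² + (0.16)²] = M·0.0834.
So M = 0.0834 / 0.0834 = 1 kg.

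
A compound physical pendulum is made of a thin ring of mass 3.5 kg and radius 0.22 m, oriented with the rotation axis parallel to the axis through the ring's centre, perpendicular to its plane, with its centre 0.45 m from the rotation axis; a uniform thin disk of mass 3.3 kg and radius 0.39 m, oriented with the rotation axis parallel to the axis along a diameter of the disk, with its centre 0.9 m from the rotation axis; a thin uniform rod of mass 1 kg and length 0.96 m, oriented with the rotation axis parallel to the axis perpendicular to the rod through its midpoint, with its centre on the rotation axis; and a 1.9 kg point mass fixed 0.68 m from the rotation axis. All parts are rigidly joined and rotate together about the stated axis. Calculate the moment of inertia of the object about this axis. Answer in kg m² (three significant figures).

Thin ring: I_cm = MR² = (3.5)(0.22)² = 0.1694 kg m²; centre at d = 0.45 m, so I = I_cm + Md² gives I = 0.1694 + (3.5)(0.45)² = 0.87815 kg m².
Thin disk: I_cm = (1/4)MR² = (1/4)(3.3)(0.39)² = 0.12548 kg m²; centre at d = 0.9 m, so I = I_cm + Md² gives I = 0.12548 + (3.3)(0.9)² = 2.7985 kg m².
Thin rod: I_cm = (1/12)ML² = (1/12)(1)(0.96)² = 0.0768 kg m²; axis through the centre, so I = 0.0768 kg m².
Point mass: I_cm = 0; centre at d = 0.68 m, so I = I_cm + Md² gives I = 0 + (1.9)(0.68)² = 0.87856 kg m².
Total I = 0.87815 + 2.7985 + 0.0768 + 0.87856 = 4.632 kg m².

4.63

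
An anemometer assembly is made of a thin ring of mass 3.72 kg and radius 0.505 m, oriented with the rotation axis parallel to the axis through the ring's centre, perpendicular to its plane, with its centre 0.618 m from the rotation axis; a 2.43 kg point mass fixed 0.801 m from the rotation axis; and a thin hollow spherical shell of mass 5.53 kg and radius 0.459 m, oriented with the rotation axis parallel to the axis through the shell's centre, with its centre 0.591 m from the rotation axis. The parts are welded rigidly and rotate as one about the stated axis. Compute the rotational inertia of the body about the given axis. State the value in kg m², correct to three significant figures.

6.64

Thin ring: I_cm = MR² = (3.72)(0.505)² = 0.94869 kg m²; centre at d = 0.618 m, so the parallel axis theorem gives I = 0.94869 + (3.72)(0.618)² = 2.3695 kg m².
Point mass: I_cm = 0; centre at d = 0.801 m, so the parallel axis theorem gives I = 0 + (2.43)(0.801)² = 1.5591 kg m².
Spherical shell: I_cm = (2/3)MR² = (2/3)(5.53)(0.459)² = 0.77671 kg m²; centre at d = 0.591 m, so the parallel axis theorem gives I = 0.77671 + (5.53)(0.591)² = 2.7082 kg m².
Total I = 2.3695 + 1.5591 + 2.7082 = 6.6368 kg m².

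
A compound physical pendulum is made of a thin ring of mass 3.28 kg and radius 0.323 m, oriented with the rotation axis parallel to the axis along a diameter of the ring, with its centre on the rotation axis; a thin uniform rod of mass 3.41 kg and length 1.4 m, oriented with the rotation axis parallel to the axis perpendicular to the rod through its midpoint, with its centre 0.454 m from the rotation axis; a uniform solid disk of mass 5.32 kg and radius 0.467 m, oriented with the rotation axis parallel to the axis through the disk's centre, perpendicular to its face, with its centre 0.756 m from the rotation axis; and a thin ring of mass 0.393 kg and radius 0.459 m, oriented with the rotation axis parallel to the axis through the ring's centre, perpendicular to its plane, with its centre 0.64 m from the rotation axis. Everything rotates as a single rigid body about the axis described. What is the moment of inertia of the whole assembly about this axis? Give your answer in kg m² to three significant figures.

5.30

Thin ring: I_cm = (1/2)MR² = (1/2)(3.28)(0.323)² = 0.1711 kg m²; axis through the centre, so I = 0.1711 kg m².
Thin rod: I_cm = (1/12)ML² = (1/12)(3.41)(1.4)² = 0.55697 kg m²; centre at d = 0.454 m, so the parallel axis theorem gives I = 0.55697 + (3.41)(0.454)² = 1.2598 kg m².
Solid disk: I_cm = (1/2)MR² = (1/2)(5.32)(0.467)² = 0.58012 kg m²; centre at d = 0.756 m, so the parallel axis theorem gives I = 0.58012 + (5.32)(0.756)² = 3.6207 kg m².
Thin ring: I_cm = MR² = (0.393)(0.459)² = 0.082798 kg m²; centre at d = 0.64 m, so the parallel axis theorem gives I = 0.082798 + (0.393)(0.64)² = 0.24377 kg m².
Total I = 0.1711 + 1.2598 + 3.6207 + 0.24377 = 5.2954 kg m².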